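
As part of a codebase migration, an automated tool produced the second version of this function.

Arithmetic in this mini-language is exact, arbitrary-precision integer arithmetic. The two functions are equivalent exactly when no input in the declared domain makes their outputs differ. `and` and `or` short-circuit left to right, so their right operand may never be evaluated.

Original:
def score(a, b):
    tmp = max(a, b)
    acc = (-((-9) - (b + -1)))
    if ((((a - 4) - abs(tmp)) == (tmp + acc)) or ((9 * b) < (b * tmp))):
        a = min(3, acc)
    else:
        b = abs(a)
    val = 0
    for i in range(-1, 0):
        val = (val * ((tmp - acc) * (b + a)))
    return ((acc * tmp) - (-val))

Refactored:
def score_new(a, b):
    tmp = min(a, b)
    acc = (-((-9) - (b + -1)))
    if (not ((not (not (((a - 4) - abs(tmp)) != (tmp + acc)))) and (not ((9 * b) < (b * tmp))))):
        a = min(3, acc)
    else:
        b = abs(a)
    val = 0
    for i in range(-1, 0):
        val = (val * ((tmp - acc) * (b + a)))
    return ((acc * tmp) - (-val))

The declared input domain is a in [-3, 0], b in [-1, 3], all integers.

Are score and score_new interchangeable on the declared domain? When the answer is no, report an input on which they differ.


The rewrite breaks on a=-3, b=-1, where the results are -7 and -21.
score: tmp becomes -1; next acc becomes 7; next ((((a - 4) - abs(tmp)) == (tmp + acc)) or ((9 * b) < (b * tmp))) evaluates to true; next a becomes 3; next val becomes 0; next at i=-1:; next val becomes 0; next final value -7
score_new: tmp becomes -3; next acc becomes 7; next (not ((not (not (((a - 4) - abs(tmp)) != (tmp + acc)))) and (not ((9 * b) < (b * tmp))))) evaluates to true; next a becomes 3; next val becomes 0; next at i=-1:; next val becomes 0; next final value -21
verdict: not equivalent; witness: a=-3, b=-1


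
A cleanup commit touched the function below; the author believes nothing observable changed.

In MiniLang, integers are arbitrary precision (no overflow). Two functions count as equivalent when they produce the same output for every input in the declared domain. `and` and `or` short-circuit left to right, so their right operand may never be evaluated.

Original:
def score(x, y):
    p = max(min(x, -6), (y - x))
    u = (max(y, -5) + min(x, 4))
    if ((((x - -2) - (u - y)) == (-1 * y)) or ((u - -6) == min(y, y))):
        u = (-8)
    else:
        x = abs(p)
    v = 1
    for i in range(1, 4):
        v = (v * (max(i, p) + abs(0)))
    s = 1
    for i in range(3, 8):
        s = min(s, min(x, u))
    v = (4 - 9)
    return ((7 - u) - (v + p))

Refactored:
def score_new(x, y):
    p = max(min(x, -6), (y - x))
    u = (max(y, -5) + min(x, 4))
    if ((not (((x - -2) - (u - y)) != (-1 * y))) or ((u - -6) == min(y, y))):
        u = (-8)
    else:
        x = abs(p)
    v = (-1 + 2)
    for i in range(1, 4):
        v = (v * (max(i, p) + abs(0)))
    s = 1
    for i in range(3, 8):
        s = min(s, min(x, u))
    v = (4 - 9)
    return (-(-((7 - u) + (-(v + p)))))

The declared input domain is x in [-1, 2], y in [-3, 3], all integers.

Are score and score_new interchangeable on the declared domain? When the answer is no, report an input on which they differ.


Changes here: constant usage differs, comparison usage differs, boolean connective usage differs, arithmetic usage differs; the full 28-point sweep finds no disagreement.
verdict: equivalent


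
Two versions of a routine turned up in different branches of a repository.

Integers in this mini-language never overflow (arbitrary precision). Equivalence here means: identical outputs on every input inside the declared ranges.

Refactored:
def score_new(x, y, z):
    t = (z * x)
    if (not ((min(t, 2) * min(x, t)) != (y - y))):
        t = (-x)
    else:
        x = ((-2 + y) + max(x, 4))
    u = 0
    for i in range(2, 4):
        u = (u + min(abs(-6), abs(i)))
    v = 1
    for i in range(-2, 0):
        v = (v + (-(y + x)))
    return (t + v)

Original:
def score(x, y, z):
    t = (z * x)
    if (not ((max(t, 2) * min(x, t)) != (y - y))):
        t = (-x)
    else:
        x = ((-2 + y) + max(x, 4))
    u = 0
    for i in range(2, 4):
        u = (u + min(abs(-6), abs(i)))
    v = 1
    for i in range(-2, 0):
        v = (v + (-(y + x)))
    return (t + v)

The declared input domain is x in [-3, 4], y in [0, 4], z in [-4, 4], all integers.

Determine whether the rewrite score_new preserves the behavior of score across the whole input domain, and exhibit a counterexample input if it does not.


The rewrite breaks on x=-3, y=0, z=0, where the results are -3 and 10.
score: t := 0 | (not ((max(t, 2) * min(x, t)) != (y - y))): false | x := 2 | u := 0 | iter i=2: | u := 2 | iter i=3: | u := 5 | v := 1 | iter i=-2: | v := -1 | iter i=-1: | v := -3 | result -3
score_new: t := 0 | (not ((min(t, 2) * min(x, t)) != (y - y))): true | t := 3 | u := 0 | iter i=2: | u := 2 | iter i=3: | u := 5 | v := 1 | iter i=-2: | v := 4 | iter i=-1: | v := 7 | result 10
verdict: not equivalent; witness: x=-3, y=0, z=0


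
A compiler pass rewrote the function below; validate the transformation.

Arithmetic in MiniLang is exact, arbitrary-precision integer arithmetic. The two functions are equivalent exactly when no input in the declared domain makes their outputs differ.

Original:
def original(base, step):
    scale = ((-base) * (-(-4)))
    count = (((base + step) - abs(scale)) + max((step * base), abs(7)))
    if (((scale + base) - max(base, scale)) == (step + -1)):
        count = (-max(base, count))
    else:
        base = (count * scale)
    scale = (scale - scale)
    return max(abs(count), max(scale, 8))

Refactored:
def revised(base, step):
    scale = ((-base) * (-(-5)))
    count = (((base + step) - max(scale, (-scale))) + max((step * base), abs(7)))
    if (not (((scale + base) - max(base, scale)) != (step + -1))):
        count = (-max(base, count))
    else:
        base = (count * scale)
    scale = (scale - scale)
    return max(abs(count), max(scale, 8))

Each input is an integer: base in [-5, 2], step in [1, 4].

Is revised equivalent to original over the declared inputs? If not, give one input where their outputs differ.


There is a counterexample at base=-5, step=1: 17 on one side, 22 on the other.
original: scale = 20; count = -17; (((scale + base) - max(base, scale)) == (step + -1)) -> false; base = -340; scale = 0; return 17
revised: scale = 25; count = -22; (not (((scale + base) - max(base, scale)) != (step + -1))) -> false; base = -550; scale = 0; return 22
verdict: not equivalent; witness: base=-5, step=1


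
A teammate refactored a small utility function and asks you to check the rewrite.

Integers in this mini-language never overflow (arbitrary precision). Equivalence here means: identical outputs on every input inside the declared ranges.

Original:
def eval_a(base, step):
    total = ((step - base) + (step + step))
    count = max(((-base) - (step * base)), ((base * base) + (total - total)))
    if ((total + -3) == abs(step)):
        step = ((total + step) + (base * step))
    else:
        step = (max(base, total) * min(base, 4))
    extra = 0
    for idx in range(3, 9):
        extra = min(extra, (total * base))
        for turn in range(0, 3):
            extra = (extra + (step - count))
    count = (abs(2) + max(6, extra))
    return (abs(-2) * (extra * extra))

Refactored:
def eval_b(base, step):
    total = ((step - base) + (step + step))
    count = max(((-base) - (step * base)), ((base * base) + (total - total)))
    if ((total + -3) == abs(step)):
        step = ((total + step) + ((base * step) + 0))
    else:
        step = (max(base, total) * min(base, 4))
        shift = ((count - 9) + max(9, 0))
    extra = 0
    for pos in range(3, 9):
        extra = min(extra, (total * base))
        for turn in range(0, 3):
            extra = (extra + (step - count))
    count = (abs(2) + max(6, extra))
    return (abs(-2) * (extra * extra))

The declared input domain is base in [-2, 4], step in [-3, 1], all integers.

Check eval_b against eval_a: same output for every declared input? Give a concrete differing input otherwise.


The two are interchangeable: local variable names differ, and min/max/abs usage differs, and arithmetic usage differs, and constant usage differs, and statement counts differ, and every declared input agrees.
Spot check at base=4, step=1 — eval_a: total becomes -1; next count becomes 16; next ((total + -3) == abs(step)) evaluates to false; next step becomes 16; next extra becomes 0; next at idx=3:; next extra becomes -4; next at turn=0:; next extra becomes -4; next at turn=1:; next extra becomes -4; next at turn=2:; next extra becomes -4; next at idx=4:; next extra becomes -4; next at turn=0:; next extra becomes -4; next at turn=1:; next extra becomes -4; next at turn=2:; next extra becomes -4; next at idx=5:; next extra becomes -4; next at turn=0:; next extra becomes -4; next at turn=1:; next extra becomes -4; next at turn=2:; next extra becomes -4; next at idx=6:; next extra becomes -4; next at turn=0:; next extra becomes -4; next at turn=1:; next extra becomes -4; next at turn=2:; next extra becomes -4; next at idx=7:; next extra becomes -4; next at turn=0:; next extra becomes -4; next at turn=1:; next extra becomes -4; next at turn=2:; next extra becomes -4; next at idx=8:; next extra becomes -4; next at turn=0:; next extra becomes -4; next at turn=1:; next extra becomes -4; next at turn=2:; next extra becomes -4; next count becomes 8; next final value 32. eval_b: total becomes -1; next count becomes 16; next ((total + -3) == abs(step)) evaluates to false; next step becomes 16; next shift becomes 16; next extra becomes 0; next at pos=3:; next extra becomes -4; next at turn=0:; next extra becomes -4; next at turn=1:; next extra becomes -4; next at turn=2:; next extra becomes -4; next at pos=4:; next extra becomes -4; next at turn=0:; next extra becomes -4; next at turn=1:; next extra becomes -4; next at turn=2:; next extra becomes -4; next at pos=5:; next extra becomes -4; next at turn=0:; next extra becomes -4; next at turn=1:; next extra becomes -4; next at turn=2:; next extra becomes -4; next at pos=6:; next extra becomes -4; next at turn=0:; next extra becomes -4; next at turn=1:; next extra becomes -4; next at turn=2:; next extra becomes -4; next at pos=7:; next extra becomes -4; next at turn=0:; next extra becomes -4; next at turn=1:; next extra becomes -4; next at turn=2:; next extra becomes -4; next at pos=8:; next extra becomes -4; next at turn=0:; next extra becomes -4; next at turn=1:; next extra becomes -4; next at turn=2:; next extra becomes -4; next count becomes 8; next final value 32. Both give 32.
Sweeping the whole domain (35 inputs) finds no disagreement.
verdict: equivalent


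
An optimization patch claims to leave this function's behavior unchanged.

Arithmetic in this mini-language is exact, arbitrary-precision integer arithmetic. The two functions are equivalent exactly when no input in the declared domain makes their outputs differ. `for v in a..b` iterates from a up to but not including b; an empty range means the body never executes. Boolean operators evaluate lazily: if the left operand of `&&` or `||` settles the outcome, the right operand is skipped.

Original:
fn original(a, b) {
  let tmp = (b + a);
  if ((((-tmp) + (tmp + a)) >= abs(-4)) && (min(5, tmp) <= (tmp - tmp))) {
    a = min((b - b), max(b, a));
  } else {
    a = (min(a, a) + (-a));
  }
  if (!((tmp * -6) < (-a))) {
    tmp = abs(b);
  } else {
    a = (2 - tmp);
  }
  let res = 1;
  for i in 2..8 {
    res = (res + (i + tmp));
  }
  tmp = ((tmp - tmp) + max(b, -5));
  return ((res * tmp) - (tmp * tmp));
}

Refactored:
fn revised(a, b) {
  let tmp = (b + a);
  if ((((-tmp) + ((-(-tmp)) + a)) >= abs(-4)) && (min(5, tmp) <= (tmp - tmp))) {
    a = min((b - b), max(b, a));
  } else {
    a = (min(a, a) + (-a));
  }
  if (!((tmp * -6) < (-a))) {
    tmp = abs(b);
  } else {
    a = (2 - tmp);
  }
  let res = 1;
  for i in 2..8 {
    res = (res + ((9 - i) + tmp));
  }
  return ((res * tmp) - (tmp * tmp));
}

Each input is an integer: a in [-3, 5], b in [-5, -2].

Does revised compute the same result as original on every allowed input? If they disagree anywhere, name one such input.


Take a=-3, b=-5.
original: tmp = -8; ((((-tmp) + (tmp + a)) >= abs(-4)) && (min(5, tmp) <= (tmp - tmp))) -> false; a = 0; (!((tmp * -6) < (-a))) -> true; tmp = 5; res = 1; [i=2]; res = 8; [i=3]; res = 16; [i=4]; res = 25; [i=5]; res = 35; [i=6]; res = 46; [i=7]; res = 58; tmp = -5; return -315
revised: tmp = -8; ((((-tmp) + ((-(-tmp)) + a)) >= abs(-4)) && (min(5, tmp) <= (tmp - tmp))) -> false; a = 0; (!((tmp * -6) < (-a))) -> true; tmp = 5; res = 1; [i=2]; res = 13; [i=3]; res = 24; [i=4]; res = 34; [i=5]; res = 43; [i=6]; res = 51; [i=7]; res = 58; return 265
-315 != 265, so the rewrite changes behavior.
verdict: not equivalent; witness: a=-3, b=-5


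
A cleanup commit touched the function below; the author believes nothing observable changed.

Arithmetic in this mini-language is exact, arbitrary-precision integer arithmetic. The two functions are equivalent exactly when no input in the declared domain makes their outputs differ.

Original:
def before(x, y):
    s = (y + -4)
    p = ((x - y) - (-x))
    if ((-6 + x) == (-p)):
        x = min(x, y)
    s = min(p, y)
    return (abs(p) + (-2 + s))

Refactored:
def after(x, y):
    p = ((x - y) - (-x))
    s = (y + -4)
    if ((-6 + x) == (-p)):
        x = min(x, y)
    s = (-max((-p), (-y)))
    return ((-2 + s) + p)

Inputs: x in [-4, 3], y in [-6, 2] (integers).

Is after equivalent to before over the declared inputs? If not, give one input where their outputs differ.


Run the pair on x=-4, y=-6.
before: s becomes -10; next p becomes -2; next ((-6 + x) == (-p)) evaluates to false; next s becomes -6; next final value -6
after: p becomes -2; next s becomes -10; next ((-6 + x) == (-p)) evaluates to false; next s becomes -6; next final value -10
-6 and -10 differ, so these are not the same function on this domain.
verdict: not equivalent; witness: x=-4, y=-6


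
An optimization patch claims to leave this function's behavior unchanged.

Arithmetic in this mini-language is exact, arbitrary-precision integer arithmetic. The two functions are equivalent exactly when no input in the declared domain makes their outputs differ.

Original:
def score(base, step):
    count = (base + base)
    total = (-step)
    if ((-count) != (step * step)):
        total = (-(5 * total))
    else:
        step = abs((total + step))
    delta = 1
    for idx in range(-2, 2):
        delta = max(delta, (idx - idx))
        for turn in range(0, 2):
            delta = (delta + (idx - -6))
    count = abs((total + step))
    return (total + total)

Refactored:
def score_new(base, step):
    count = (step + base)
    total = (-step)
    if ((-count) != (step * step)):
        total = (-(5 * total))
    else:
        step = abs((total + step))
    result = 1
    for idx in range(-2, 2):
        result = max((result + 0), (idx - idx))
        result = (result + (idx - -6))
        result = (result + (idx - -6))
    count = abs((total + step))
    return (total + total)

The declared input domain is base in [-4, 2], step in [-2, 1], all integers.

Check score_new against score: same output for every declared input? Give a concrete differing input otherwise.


Run the pair on base=-2, step=1.
score: count=-4, then total=-1, then ((-count) != (step * step)) is true, then total=5, then delta=1, then (idx=-2), then delta=1, then (turn=0), then delta=5, then (turn=1), then delta=9, then (idx=-1), then delta=9, then (turn=0), then delta=14, then (turn=1), then delta=19, then (idx=0), then delta=19, then (turn=0), then delta=25, then (turn=1), then delta=31, then (idx=1), then delta=31, then (turn=0), then delta=38, then (turn=1), then delta=45, then count=6, then returns 10
score_new: count=-1, then total=-1, then ((-count) != (step * step)) is false, then step=0, then result=1, then (idx=-2), then result=1, then result=5, then result=9, then (idx=-1), then result=9, then result=14, then result=19, then (idx=0), then result=19, then result=25, then result=31, then (idx=1), then result=31, then result=38, then result=45, then count=1, then returns -2
10 != -2, so the rewrite changes behavior.
verdict: not equivalent; witness: base=-2, step=1


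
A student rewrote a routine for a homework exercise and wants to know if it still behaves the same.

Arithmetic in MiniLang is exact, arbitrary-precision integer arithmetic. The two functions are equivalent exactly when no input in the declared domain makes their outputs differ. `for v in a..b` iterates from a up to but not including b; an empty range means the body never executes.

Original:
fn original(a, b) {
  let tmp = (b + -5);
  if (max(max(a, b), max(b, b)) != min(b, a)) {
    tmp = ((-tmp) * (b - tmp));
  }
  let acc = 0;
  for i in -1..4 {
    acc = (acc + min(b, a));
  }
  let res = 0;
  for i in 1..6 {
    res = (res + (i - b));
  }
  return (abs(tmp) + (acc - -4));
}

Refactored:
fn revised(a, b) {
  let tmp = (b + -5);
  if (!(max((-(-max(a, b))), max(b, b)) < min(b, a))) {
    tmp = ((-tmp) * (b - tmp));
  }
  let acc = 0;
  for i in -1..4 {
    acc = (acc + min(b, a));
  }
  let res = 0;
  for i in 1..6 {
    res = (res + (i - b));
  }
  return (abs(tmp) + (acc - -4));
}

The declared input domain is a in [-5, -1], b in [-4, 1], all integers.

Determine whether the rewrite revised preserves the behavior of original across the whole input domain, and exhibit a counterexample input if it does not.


Take a=-4, b=-4.
original: tmp=-9, then (max(max(a, b), max(b, b)) != min(b, a)) is false, then acc=0, then (i=-1), then acc=-4, then (i=0), then acc=-8, then (i=1), then acc=-12, then (i=2), then acc=-16, then (i=3), then acc=-20, then res=0, then (i=1), then res=5, then (i=2), then res=11, then (i=3), then res=18, then (i=4), then res=26, then (i=5), then res=35, then returns -7
revised: tmp=-9, then (!(max((-(-max(a, b))), max(b, b)) < min(b, a))) is true, then tmp=45, then acc=0, then (i=-1), then acc=-4, then (i=0), then acc=-8, then (i=1), then acc=-12, then (i=2), then acc=-16, then (i=3), then acc=-20, then res=0, then (i=1), then res=5, then (i=2), then res=11, then (i=3), then res=18, then (i=4), then res=26, then (i=5), then res=35, then returns 29
-7 vs 29 — the two versions disagree here.
verdict: not equivalent; witness: a=-4, b=-4


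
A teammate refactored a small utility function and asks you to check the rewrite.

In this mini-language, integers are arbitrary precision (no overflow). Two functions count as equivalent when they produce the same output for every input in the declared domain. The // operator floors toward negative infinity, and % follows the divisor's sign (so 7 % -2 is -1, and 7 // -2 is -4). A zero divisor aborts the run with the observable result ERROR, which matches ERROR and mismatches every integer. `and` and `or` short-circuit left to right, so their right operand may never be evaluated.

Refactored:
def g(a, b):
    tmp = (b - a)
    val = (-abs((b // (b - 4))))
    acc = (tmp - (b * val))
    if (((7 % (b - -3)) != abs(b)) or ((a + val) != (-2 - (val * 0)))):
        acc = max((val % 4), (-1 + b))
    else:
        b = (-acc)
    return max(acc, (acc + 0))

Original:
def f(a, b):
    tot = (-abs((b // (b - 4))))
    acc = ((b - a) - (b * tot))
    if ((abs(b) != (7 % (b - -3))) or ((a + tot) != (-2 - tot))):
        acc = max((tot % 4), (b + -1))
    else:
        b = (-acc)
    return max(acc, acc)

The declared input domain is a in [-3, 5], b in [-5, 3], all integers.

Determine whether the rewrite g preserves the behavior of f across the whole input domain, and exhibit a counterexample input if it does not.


Not equivalent: a=-1, b=2 separates them (3 vs 5).
f: tot := -1 | acc := 5 | ((abs(b) != (7 % (b - -3))) or ((a + tot) != (-2 - tot))): true | acc := 3 | result 3
g: tmp := 3 | val := -1 | acc := 5 | (((7 % (b - -3)) != abs(b)) or ((a + val) != (-2 - (val * 0)))): false | b := -5 | result 5
verdict: not equivalent; witness: a=-1, b=2


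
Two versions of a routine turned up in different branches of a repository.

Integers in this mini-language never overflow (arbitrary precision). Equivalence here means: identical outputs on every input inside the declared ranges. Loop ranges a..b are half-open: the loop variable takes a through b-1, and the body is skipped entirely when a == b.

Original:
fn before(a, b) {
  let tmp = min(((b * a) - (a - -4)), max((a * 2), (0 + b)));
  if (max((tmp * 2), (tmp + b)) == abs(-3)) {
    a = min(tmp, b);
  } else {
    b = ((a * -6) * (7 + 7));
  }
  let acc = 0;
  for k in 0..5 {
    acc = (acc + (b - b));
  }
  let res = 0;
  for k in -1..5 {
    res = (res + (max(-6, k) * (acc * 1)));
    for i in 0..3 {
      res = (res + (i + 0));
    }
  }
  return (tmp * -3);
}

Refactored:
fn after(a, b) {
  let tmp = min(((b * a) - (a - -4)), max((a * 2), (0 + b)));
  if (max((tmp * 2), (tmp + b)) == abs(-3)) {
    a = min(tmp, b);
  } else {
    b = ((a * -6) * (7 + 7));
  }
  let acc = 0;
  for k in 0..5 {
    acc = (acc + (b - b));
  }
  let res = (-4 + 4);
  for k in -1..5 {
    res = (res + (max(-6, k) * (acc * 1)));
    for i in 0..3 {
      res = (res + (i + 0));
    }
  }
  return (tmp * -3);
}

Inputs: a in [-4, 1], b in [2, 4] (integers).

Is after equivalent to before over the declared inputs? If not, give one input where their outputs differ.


Equivalent — the differences include arithmetic usage differs, and constant usage differs, yet no declared input distinguishes the two.
Spot check at a=0, b=3 — before: tmp=-4, then (max((tmp * 2), (tmp + b)) == abs(-3)) is false, then b=0, then acc=0, then (k=0), then acc=0, then (k=1), then acc=0, then (k=2), then acc=0, then (k=3), then acc=0, then (k=4), then acc=0, then res=0, then (k=-1), then res=0, then (i=0), then res=0, then (i=1), then res=1, then (i=2), then res=3, then (k=0), then res=3, then (i=0), then res=3, then (i=1), then res=4, then (i=2), then res=6, then (k=1), then res=6, then (i=0), then res=6, then (i=1), then res=7, then (i=2), then res=9, then (k=2), then res=9, then (i=0), then res=9, then (i=1), then res=10, then (i=2), then res=12, then (k=3), then res=12, then (i=0), then res=12, then (i=1), then res=13, then (i=2), then res=15, then (k=4), then res=15, then (i=0), then res=15, then (i=1), then res=16, then (i=2), then res=18, then returns 12. after: tmp=-4, then (max((tmp * 2), (tmp + b)) == abs(-3)) is false, then b=0, then acc=0, then (k=0), then acc=0, then (k=1), then acc=0, then (k=2), then acc=0, then (k=3), then acc=0, then (k=4), then acc=0, then res=0, then (k=-1), then res=0, then (i=0), then res=0, then (i=1), then res=1, then (i=2), then res=3, then (k=0), then res=3, then (i=0), then res=3, then (i=1), then res=4, then (i=2), then res=6, then (k=1), then res=6, then (i=0), then res=6, then (i=1), then res=7, then (i=2), then res=9, then (k=2), then res=9, then (i=0), then res=9, then (i=1), then res=10, then (i=2), then res=12, then (k=3), then res=12, then (i=0), then res=12, then (i=1), then res=13, then (i=2), then res=15, then (k=4), then res=15, then (i=0), then res=15, then (i=1), then res=16, then (i=2), then res=18, then returns 12. Both give 12.
Across all 18 domain points the two functions coincide.
verdict: equivalent


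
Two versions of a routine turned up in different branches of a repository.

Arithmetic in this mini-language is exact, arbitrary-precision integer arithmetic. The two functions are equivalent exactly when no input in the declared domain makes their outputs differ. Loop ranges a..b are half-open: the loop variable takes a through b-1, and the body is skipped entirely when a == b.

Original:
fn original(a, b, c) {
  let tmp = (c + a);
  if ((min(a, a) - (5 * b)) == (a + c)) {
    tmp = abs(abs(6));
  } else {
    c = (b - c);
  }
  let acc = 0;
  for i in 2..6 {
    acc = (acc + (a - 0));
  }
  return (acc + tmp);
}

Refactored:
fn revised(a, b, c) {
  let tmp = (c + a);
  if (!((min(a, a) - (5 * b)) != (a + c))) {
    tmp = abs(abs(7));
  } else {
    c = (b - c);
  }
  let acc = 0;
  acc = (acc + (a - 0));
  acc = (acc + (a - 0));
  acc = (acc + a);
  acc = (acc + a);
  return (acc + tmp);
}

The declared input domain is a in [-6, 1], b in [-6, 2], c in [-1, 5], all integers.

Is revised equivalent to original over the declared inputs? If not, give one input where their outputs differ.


a=-6, b=-1, c=5 yields -18 from original but -17 from revised.
verdict: not equivalent; witness: a=-6, b=-1, c=5


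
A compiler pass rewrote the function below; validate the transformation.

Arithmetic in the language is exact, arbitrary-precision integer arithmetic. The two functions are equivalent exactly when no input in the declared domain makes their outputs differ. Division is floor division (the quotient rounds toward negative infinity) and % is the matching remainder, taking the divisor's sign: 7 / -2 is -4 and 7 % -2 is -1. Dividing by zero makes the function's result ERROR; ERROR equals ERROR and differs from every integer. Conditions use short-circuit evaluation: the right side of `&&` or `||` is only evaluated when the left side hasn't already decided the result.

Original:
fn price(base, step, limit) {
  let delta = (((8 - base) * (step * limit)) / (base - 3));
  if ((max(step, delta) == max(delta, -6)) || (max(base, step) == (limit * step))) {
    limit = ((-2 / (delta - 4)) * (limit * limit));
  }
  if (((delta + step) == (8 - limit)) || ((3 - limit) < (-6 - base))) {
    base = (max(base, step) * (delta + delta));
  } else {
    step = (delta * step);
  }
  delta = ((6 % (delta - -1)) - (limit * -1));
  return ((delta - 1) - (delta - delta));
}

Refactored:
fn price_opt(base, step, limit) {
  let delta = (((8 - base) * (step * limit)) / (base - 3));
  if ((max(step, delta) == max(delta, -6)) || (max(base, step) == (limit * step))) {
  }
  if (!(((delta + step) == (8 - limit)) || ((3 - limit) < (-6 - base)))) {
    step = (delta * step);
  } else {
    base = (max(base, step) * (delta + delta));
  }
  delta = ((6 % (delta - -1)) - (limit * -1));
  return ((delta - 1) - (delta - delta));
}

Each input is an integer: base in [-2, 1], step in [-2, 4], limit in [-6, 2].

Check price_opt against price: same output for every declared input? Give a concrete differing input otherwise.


Not equivalent: base=-2, step=-2, limit=1 separates them (ERROR vs 1).
price: delta becomes 4; next ((max(step, delta) == max(delta, -6)) || (max(base, step) == (limit * step))) evaluates to true; next hits division by zero so the output is ERROR
price_opt: delta becomes 4; next ((max(step, delta) == max(delta, -6)) || (max(base, step) == (limit * step))) evaluates to true; next (!(((delta + step) == (8 - limit)) || ((3 - limit) < (-6 - base)))) evaluates to true; next step becomes -8; next delta becomes 2; next final value 1
verdict: not equivalent; witness: base=-2, step=-2, limit=1


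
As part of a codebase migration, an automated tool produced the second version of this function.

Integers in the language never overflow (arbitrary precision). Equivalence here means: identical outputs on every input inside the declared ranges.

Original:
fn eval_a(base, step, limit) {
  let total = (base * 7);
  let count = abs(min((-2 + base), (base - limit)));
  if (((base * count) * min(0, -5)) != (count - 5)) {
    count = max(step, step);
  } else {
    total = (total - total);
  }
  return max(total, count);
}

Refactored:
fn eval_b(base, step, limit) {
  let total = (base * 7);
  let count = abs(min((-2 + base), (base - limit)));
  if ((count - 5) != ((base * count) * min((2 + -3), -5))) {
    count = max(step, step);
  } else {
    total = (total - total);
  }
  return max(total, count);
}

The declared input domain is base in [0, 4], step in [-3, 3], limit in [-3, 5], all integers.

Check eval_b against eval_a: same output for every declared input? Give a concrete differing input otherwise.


Equivalent. One difference looks behavioral, but it never changes the outcome for any declared input.
An exhaustive pass over the 315 declared inputs shows identical outputs.
As a probe, take base=4, step=-2, limit=4: eval_a runs total becomes 28; next count becomes 0; next (((base * count) * min(0, -5)) != (count - 5)) evaluates to true; next count becomes -2; next final value 28; eval_b runs total becomes 28; next count becomes 0; next ((count - 5) != ((base * count) * min((2 + -3), -5))) evaluates to true; next count becomes -2; next final value 28; both end at 28.
verdict: equivalent


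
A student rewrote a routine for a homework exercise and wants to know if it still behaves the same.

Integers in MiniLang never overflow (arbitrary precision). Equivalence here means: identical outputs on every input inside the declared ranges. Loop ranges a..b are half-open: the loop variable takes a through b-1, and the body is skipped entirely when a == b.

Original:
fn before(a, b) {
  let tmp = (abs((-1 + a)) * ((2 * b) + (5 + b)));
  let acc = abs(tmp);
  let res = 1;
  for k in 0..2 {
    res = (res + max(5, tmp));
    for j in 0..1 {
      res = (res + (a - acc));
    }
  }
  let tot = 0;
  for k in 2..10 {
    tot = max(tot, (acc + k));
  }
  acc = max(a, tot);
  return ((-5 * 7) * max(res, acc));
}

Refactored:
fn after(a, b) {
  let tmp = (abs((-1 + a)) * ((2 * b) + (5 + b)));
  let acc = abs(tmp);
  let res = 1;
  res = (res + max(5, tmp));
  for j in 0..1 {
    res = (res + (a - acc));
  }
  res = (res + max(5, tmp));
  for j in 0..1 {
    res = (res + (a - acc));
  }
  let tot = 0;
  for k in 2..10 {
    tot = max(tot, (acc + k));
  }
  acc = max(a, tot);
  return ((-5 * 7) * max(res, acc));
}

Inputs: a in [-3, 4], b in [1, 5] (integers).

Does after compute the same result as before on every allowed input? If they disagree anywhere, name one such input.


Although arithmetic usage differs; constant usage differs; min/max/abs usage differs; loop structure differs; statement counts differ, 40/40 inputs agree.
verdict: equivalent


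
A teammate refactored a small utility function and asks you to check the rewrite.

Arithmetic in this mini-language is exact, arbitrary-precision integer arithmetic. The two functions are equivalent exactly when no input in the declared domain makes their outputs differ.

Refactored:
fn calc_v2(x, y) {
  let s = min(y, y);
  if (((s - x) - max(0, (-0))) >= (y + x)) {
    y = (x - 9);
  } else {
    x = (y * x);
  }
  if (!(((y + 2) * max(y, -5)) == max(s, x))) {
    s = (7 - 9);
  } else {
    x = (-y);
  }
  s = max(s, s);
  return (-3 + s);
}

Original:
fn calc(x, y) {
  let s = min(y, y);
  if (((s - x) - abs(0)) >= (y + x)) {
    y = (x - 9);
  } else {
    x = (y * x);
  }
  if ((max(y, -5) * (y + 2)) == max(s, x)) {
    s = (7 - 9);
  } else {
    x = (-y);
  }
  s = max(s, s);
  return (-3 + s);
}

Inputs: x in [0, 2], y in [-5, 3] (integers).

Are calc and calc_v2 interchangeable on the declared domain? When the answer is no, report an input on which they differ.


Try x=0, y=-5.
calc: s := -5 | (((s - x) - abs(0)) >= (y + x)): true | y := -9 | ((max(y, -5) * (y + 2)) == max(s, x)): false | x := 9 | s := -5 | result -8
calc_v2: s := -5 | (((s - x) - max(0, (-0))) >= (y + x)): true | y := -9 | (!(((y + 2) * max(y, -5)) == max(s, x))): true | s := -2 | s := -2 | result -5
-8 != -5, so the rewrite changes behavior.
verdict: not equivalent; witness: x=0, y=-5


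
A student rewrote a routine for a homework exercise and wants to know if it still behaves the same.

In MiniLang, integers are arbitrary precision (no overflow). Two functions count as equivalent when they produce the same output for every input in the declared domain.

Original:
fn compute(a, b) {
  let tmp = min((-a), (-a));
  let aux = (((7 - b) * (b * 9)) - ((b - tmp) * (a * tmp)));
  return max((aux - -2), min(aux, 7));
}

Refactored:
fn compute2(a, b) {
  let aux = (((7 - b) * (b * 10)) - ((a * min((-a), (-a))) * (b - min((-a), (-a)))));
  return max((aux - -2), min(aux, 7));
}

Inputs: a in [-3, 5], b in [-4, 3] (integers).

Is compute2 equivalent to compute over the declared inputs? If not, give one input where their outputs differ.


Run the pair on a=-3, b=-4.
compute: tmp := 3 | aux := -459 | result -457
compute2: aux := -503 | result -501
-457 vs -501 — the two versions disagree here.
verdict: not equivalent; witness: a=-3, b=-4


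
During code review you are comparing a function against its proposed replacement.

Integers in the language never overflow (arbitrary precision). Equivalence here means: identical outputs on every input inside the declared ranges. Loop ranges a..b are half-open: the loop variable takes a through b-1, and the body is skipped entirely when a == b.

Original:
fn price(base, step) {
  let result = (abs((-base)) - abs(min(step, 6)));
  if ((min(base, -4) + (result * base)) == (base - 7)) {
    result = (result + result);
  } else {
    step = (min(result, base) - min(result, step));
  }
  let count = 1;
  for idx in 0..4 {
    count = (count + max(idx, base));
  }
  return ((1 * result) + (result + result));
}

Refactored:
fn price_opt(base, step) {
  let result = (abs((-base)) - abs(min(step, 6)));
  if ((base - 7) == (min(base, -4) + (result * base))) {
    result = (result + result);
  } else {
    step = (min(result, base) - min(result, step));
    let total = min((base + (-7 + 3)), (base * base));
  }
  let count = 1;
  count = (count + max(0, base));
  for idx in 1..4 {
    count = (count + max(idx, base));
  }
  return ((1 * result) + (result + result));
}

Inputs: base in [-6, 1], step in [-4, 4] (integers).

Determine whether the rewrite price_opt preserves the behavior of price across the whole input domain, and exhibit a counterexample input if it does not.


The two are interchangeable: constant usage differs, plus arithmetic usage differs, plus loop structure differs, plus statement counts differ, plus local variable names differ, plus min/max/abs usage differs, and every declared input agrees.
As a probe, take base=-3, step=3: price runs result becomes 0; next ((min(base, -4) + (result * base)) == (base - 7)) evaluates to false; next step becomes -3; next count becomes 1; next at idx=0:; next count becomes 1; next at idx=1:; next count becomes 2; next at idx=2:; next count becomes 4; next at idx=3:; next count becomes 7; next final value 0; price_opt runs result becomes 0; next ((base - 7) == (min(base, -4) + (result * base))) evaluates to false; next step becomes -3; next total becomes -7; next count becomes 1; next count becomes 1; next at idx=1:; next count becomes 2; next at idx=2:; next count becomes 4; next at idx=3:; next count becomes 7; next final value 0; both end at 0.
Checked all 72 inputs in the declared domain: the outputs agree on every one.
verdict: equivalent


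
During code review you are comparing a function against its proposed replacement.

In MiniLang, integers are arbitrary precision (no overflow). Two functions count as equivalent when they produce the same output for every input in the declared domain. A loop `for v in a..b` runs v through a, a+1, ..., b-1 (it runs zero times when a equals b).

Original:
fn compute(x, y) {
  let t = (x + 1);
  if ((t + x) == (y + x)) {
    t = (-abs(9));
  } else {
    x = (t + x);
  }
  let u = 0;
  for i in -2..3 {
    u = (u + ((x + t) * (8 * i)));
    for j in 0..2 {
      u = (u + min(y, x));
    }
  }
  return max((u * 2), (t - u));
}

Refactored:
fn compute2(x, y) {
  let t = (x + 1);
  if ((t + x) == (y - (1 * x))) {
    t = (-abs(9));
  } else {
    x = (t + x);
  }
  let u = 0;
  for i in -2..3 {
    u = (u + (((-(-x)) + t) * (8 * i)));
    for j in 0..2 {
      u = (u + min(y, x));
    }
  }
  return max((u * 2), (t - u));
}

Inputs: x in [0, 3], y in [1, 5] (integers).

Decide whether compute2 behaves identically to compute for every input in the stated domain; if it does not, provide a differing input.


These are not equivalent — on x=1, y=2 the outputs split (20 vs 40).
compute: t := 2 | ((t + x) == (y + x)): true | t := -9 | u := 0 | iter i=-2: | u := 128 | iter j=0: | u := 129 | iter j=1: | u := 130 | iter i=-1: | u := 194 | iter j=0: | u := 195 | iter j=1: | u := 196 | iter i=0: | u := 196 | iter j=0: | u := 197 | iter j=1: | u := 198 | iter i=1: | u := 134 | iter j=0: | u := 135 | iter j=1: | u := 136 | iter i=2: | u := 8 | iter j=0: | u := 9 | iter j=1: | u := 10 | result 20
compute2: t := 2 | ((t + x) == (y - (1 * x))): false | x := 3 | u := 0 | iter i=-2: | u := -80 | iter j=0: | u := -78 | iter j=1: | u := -76 | iter i=-1: | u := -116 | iter j=0: | u := -114 | iter j=1: | u := -112 | iter i=0: | u := -112 | iter j=0: | u := -110 | iter j=1: | u := -108 | iter i=1: | u := -68 | iter j=0: | u := -66 | iter j=1: | u := -64 | iter i=2: | u := 16 | iter j=0: | u := 18 | iter j=1: | u := 20 | result 40
verdict: not equivalent; witness: x=1, y=2


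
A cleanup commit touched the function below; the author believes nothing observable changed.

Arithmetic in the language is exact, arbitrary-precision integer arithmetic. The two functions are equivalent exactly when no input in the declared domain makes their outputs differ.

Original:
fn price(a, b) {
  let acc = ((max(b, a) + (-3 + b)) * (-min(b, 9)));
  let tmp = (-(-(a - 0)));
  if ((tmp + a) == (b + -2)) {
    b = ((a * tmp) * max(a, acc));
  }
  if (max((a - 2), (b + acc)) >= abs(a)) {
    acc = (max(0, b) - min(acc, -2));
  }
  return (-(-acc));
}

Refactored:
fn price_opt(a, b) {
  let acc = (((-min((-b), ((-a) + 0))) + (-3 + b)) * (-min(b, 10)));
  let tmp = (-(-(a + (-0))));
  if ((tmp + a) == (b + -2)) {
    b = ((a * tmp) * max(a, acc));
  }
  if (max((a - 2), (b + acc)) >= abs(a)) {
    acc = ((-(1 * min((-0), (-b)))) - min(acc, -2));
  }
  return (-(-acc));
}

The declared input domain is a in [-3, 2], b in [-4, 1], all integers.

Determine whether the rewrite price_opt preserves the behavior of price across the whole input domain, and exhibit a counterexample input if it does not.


Equivalent. The one real change (`9` became `10`) has no effect anywhere in the declared ranges.
An exhaustive pass over the 36 declared inputs shows identical outputs.
Tracing a=-1, b=-1: price: acc=-5, then tmp=-1, then ((tmp + a) == (b + -2)) is false, then (max((a - 2), (b + acc)) >= abs(a)) is false, then returns -5 | price_opt: acc=-5, then tmp=-1, then ((tmp + a) == (b + -2)) is false, then (max((a - 2), (b + acc)) >= abs(a)) is false, then returns -5 — matching result -5.
verdict: equivalent


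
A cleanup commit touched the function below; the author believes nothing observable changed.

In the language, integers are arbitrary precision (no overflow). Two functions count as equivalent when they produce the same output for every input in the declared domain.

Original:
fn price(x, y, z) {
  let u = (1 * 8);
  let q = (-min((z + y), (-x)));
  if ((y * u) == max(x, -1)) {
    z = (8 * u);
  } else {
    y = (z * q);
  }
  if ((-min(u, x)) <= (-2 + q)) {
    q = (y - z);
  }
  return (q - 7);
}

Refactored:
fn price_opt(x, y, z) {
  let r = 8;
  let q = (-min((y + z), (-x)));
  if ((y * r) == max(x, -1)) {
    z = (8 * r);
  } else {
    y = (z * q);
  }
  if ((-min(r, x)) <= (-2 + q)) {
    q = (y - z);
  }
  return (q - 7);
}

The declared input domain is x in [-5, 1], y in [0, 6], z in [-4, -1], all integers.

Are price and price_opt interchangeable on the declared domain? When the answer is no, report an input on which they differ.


The two versions differ — the changes include constant usage differs; and arithmetic usage differs; and local variable names differ.
One worked example (x=-1, y=0, z=-2) — price: u := 8 | q := 2 | ((y * u) == max(x, -1)): false | y := -4 | ((-min(u, x)) <= (-2 + q)): false | result -5; price_opt: r := 8 | q := 2 | ((y * r) == max(x, -1)): false | y := -4 | ((-min(r, x)) <= (-2 + q)): false | result -5; agreement on -5.
An exhaustive pass over the 196 declared inputs shows identical outputs.
verdict: equivalent


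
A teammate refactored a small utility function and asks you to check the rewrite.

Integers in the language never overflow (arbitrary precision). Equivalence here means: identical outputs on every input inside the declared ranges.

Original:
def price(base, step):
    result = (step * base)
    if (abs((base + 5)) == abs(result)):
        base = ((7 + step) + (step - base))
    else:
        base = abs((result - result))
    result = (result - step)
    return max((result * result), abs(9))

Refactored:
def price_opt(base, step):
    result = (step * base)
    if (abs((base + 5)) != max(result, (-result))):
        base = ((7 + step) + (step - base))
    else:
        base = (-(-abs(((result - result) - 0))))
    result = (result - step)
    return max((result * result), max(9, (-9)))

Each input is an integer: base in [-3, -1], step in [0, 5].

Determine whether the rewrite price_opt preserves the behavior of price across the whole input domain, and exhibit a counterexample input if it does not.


Equivalent. One difference looks behavioral, but it never changes the outcome for any declared input.
Across all 18 domain points the two functions coincide.
Tracing base=-1, step=1: price: result = -1; (abs((base + 5)) == abs(result)) -> false; base = 0; result = -2; return 9 | price_opt: result = -1; (abs((base + 5)) != max(result, (-result))) -> true; base = 10; result = -2; return 9 — matching result 9.
verdict: equivalent
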